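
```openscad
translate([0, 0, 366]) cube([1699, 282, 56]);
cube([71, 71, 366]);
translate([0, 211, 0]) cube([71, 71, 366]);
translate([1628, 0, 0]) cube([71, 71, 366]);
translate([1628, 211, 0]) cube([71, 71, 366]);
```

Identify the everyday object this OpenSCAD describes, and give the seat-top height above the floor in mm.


A bench. The seat-top height is 422 mm.

A long slab on four corner posts — a bench. The slab sits at z = 366 with thickness 56, so the top is 366 + 56 = 422 mm.


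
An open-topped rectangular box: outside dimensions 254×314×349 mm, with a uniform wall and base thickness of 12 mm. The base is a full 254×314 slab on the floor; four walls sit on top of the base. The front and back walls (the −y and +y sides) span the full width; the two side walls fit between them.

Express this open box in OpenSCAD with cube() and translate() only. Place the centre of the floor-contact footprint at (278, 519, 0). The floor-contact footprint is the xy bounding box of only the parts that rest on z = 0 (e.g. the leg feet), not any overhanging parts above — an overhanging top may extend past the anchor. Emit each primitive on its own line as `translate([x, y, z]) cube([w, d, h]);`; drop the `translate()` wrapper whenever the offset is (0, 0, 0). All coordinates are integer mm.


translate([151, 362, 0]) cube([254, 314, 12]);
translate([151, 362, 12]) cube([254, 12, 337]);
translate([151, 664, 12]) cube([254, 12, 337]);
translate([151, 374, 12]) cube([12, 290, 337]);
translate([393, 374, 12]) cube([12, 290, 337]);


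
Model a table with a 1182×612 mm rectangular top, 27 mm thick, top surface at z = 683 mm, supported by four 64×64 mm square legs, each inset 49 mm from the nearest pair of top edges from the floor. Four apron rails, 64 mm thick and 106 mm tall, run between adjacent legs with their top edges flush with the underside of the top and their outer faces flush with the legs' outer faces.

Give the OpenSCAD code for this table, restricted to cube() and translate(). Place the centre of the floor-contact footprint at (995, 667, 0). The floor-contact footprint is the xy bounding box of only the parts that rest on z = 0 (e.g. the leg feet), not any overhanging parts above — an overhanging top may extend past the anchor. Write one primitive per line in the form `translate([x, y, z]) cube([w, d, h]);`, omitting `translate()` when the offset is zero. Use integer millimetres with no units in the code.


translate([404, 361, 656]) cube([1182, 612, 27]);
translate([453, 410, 0]) cube([64, 64, 656]);
translate([1473, 410, 0]) cube([64, 64, 656]);
translate([453, 860, 0]) cube([64, 64, 656]);
translate([1473, 860, 0]) cube([64, 64, 656]);
translate([517, 410, 550]) cube([956, 64, 106]);
translate([517, 860, 550]) cube([956, 64, 106]);
translate([453, 474, 550]) cube([64, 386, 106]);
translate([1473, 474, 550]) cube([64, 386, 106]);


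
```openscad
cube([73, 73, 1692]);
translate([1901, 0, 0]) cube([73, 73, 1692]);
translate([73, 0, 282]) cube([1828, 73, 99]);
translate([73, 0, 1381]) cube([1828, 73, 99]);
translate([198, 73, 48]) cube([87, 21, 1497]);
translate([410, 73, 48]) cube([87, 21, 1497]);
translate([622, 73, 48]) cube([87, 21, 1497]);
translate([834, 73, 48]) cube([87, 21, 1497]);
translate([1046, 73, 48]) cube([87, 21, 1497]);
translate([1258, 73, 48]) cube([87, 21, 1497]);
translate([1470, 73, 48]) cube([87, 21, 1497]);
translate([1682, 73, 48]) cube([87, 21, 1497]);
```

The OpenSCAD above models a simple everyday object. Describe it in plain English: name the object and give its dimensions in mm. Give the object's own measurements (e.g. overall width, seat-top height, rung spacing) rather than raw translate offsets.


A fence section. Two 73×73 mm posts, 1692 mm tall, stand on the floor with a clear span of 1828 mm between their inner faces. Two horizontal rails of 73×99 mm section span the gap between the posts with their undersides at z = 282 mm and z = 1381 mm, flush with the posts' −y face. 8 pickets, each 87 mm wide, 21 mm thick and 1497 mm tall, are fixed to the +y face of the rails with their bottoms at z = 48 mm, spaced across the span with a 125 mm gap after the −x post and between neighbouring pickets, with 132 mm left before the +x post.


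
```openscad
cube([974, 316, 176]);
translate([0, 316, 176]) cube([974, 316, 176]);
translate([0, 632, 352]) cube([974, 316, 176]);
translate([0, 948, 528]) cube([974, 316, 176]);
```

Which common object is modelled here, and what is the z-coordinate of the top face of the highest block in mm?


A staircase. The total rise is 704 mm.

4 identical blocks, each offset up and back from the previous — a staircase. Each step is 176 mm tall and there are 4 of them, so the total rise is 4 × 176 = 704 mm.


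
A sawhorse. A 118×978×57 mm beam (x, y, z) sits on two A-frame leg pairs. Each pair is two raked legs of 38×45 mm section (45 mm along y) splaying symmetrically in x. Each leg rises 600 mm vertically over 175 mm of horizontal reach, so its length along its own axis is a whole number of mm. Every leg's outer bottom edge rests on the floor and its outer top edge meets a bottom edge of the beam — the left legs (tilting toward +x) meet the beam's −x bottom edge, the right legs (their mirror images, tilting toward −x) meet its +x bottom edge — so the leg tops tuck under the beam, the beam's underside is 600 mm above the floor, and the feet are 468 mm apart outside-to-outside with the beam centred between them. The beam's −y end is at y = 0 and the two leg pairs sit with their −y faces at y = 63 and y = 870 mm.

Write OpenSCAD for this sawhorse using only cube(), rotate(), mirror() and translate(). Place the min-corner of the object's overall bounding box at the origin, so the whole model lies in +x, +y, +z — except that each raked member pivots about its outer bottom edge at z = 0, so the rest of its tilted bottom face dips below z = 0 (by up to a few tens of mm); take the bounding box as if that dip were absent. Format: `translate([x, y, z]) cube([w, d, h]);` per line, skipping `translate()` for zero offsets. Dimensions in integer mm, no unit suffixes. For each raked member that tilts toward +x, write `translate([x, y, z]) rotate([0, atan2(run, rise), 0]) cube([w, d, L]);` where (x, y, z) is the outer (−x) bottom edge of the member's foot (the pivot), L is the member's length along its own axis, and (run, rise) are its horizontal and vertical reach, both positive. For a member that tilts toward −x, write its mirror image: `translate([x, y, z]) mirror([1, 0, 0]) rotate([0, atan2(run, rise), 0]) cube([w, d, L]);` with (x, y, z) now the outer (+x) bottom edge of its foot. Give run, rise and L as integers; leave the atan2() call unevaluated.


translate([175, 0, 600]) cube([118, 978, 57]);
translate([0, 63, 0]) rotate([0, atan2(175, 600), 0]) cube([38, 45, 625]);
translate([468, 63, 0]) mirror([1, 0, 0]) rotate([0, atan2(175, 600), 0]) cube([38, 45, 625]);
translate([0, 870, 0]) rotate([0, atan2(175, 600), 0]) cube([38, 45, 625]);
translate([468, 870, 0]) mirror([1, 0, 0]) rotate([0, atan2(175, 600), 0]) cube([38, 45, 625]);


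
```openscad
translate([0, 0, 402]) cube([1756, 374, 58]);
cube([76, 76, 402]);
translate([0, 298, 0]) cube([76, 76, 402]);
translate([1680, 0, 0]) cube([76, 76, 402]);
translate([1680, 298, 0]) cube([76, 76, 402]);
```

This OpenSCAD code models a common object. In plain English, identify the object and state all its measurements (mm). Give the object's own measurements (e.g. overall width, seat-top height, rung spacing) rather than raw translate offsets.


A bench: a 1756×374 mm seat slab, 58 mm thick, top at z = 460 mm, on four 76×76 mm square legs flush with the seat corners and standing on z = 0.


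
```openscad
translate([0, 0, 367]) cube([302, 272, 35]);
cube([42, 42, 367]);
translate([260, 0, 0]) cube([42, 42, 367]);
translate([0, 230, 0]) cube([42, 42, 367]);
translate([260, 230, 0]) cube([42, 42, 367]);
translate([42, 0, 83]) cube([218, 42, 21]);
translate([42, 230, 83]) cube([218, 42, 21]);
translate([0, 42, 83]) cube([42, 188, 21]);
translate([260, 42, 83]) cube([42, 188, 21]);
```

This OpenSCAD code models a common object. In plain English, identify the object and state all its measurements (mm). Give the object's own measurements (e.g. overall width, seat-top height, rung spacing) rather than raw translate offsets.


A four-legged stool. The seat is a 302×272×35 mm slab whose top surface is at z = 402 mm; four square legs, each 42×42 mm in cross-section, run from the floor (z = 0) to the underside of the seat, each flush with a corner of the seat. Four stretchers, 42 mm wide and 21 mm tall, connect adjacent legs with their undersides at z = 83 mm, each running between the inner faces of the legs it joins and aligned with the legs' outer faces on the other axis.


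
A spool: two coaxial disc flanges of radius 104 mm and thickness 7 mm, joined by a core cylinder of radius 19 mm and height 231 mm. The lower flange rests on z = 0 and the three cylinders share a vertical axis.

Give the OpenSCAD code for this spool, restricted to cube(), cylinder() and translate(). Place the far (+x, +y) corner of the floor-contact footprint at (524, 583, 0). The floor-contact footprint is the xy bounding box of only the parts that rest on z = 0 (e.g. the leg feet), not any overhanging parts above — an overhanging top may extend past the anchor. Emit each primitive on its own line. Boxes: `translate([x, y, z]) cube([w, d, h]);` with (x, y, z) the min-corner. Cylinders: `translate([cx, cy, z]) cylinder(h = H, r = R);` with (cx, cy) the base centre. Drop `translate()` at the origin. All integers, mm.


translate([420, 479, 0]) cylinder(h = 7, r = 104);
translate([420, 479, 7]) cylinder(h = 231, r = 19);
translate([420, 479, 238]) cylinder(h = 7, r = 104);


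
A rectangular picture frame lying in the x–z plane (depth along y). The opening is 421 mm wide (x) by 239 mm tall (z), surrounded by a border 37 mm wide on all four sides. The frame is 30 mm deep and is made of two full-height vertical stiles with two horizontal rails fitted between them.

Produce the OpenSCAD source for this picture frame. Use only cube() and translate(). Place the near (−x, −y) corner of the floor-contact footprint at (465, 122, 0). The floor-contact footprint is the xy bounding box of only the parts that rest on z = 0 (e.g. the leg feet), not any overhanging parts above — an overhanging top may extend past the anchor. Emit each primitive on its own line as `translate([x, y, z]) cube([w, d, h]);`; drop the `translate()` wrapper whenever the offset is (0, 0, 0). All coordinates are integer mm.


translate([465, 122, 0]) cube([37, 30, 313]);
translate([923, 122, 0]) cube([37, 30, 313]);
translate([502, 122, 0]) cube([421, 30, 37]);
translate([502, 122, 276]) cube([421, 30, 37]);


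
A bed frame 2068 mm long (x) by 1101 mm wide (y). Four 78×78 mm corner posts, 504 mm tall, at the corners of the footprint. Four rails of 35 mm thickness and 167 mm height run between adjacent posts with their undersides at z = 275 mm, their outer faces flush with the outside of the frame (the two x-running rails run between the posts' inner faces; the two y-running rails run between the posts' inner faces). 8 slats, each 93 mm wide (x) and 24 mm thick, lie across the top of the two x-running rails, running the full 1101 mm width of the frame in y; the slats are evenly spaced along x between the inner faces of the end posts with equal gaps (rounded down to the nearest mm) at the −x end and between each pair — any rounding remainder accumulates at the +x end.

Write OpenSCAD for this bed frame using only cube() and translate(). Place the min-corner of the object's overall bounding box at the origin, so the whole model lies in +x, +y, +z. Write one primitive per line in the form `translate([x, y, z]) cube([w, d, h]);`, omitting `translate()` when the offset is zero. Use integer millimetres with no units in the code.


cube([78, 78, 504]);
translate([0, 1023, 0]) cube([78, 78, 504]);
translate([1990, 0, 0]) cube([78, 78, 504]);
translate([1990, 1023, 0]) cube([78, 78, 504]);
translate([78, 0, 275]) cube([1912, 35, 167]);
translate([78, 1066, 275]) cube([1912, 35, 167]);
translate([0, 78, 275]) cube([35, 945, 167]);
translate([2033, 78, 275]) cube([35, 945, 167]);
translate([207, 0, 442]) cube([93, 1101, 24]);
translate([429, 0, 442]) cube([93, 1101, 24]);
translate([651, 0, 442]) cube([93, 1101, 24]);
translate([873, 0, 442]) cube([93, 1101, 24]);
translate([1095, 0, 442]) cube([93, 1101, 24]);
translate([1317, 0, 442]) cube([93, 1101, 24]);
translate([1539, 0, 442]) cube([93, 1101, 24]);
translate([1761, 0, 442]) cube([93, 1101, 24]);


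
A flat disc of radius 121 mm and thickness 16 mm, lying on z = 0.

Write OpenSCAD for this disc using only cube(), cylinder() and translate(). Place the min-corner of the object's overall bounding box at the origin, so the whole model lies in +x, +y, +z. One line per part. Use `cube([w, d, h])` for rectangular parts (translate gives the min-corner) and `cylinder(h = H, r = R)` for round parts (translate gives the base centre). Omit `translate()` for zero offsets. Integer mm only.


translate([121, 121, 0]) cylinder(h = 16, r = 121);


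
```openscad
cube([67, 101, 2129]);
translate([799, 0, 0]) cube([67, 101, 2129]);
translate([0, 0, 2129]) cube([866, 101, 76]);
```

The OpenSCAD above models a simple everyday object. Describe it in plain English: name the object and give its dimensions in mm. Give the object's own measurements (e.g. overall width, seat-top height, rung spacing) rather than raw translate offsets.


A door frame. The clear opening is 732 mm wide and 2129 mm high. Two 67 mm wide jambs, 101 mm deep, stand either side of the opening from the floor to the top of the opening. A 76 mm thick head sits across the top of both jambs, spanning the full outside width of the frame.


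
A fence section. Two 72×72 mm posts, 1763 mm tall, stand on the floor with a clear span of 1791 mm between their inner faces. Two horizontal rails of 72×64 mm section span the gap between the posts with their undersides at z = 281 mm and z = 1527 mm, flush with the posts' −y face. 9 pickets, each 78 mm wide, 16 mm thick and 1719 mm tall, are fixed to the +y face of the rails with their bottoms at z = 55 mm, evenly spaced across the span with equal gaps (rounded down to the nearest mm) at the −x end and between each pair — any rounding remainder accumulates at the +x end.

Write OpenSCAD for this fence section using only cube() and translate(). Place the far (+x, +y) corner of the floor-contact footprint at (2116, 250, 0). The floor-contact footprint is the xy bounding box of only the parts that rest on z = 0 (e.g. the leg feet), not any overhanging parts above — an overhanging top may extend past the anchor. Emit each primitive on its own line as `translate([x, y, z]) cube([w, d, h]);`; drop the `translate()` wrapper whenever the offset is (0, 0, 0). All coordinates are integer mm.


translate([181, 178, 0]) cube([72, 72, 1763]);
translate([2044, 178, 0]) cube([72, 72, 1763]);
translate([253, 178, 281]) cube([1791, 72, 64]);
translate([253, 178, 1527]) cube([1791, 72, 64]);
translate([361, 250, 55]) cube([78, 16, 1719]);
translate([547, 250, 55]) cube([78, 16, 1719]);
translate([733, 250, 55]) cube([78, 16, 1719]);
translate([919, 250, 55]) cube([78, 16, 1719]);
translate([1105, 250, 55]) cube([78, 16, 1719]);
translate([1291, 250, 55]) cube([78, 16, 1719]);
translate([1477, 250, 55]) cube([78, 16, 1719]);
translate([1663, 250, 55]) cube([78, 16, 1719]);
translate([1849, 250, 55]) cube([78, 16, 1719]);


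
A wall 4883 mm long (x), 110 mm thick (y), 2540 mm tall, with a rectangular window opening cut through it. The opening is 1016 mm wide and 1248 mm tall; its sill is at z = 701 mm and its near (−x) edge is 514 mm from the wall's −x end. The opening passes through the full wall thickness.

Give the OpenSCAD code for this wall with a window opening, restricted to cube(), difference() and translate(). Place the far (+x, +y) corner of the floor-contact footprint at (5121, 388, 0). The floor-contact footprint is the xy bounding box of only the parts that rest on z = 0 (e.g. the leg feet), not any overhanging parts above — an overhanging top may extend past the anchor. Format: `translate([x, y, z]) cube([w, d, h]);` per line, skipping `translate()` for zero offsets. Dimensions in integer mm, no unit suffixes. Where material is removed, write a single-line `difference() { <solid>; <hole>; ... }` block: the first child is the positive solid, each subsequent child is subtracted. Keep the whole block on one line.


difference() { translate([238, 278, 0]) cube([4883, 110, 2540]); translate([752, 278, 701]) cube([1016, 110, 1248]); }


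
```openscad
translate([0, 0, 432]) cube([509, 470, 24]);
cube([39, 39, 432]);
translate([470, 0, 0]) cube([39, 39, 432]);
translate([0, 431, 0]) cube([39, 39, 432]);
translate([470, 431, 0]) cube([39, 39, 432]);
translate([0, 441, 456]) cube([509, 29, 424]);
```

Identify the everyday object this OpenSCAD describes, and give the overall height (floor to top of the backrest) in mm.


A chair. The overall height is 880 mm.

A slab on four corner posts with a tall panel at the back — a chair. The seat slab sits at z = 432 with thickness 24, and the 424 mm backrest starts at the seat top, so the overall height is 432 + 24 + 424 = 880 mm.


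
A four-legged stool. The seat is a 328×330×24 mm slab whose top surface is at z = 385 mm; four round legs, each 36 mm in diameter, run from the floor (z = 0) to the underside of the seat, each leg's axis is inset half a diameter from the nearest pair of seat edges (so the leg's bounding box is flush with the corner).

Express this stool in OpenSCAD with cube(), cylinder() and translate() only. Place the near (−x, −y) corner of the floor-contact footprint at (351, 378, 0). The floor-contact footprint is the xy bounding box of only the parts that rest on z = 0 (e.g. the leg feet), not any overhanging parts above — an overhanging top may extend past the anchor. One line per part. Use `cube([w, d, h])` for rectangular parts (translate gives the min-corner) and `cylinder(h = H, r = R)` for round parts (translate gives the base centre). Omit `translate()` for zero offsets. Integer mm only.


translate([351, 378, 361]) cube([328, 330, 24]);
translate([369, 396, 0]) cylinder(h = 361, r = 18);
translate([661, 396, 0]) cylinder(h = 361, r = 18);
translate([369, 690, 0]) cylinder(h = 361, r = 18);
translate([661, 690, 0]) cylinder(h = 361, r = 18);


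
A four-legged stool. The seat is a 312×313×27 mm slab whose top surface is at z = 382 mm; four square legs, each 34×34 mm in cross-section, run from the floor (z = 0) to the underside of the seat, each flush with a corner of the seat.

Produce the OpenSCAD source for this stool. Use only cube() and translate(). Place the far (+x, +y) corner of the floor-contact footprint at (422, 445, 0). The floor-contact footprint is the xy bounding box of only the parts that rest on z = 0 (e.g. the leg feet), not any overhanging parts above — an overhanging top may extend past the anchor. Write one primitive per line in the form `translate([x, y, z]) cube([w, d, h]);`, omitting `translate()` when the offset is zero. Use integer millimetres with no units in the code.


// leg_h = 382 - 27 = 355
translate([110, 132, 355]) cube([312, 313, 27]);
translate([110, 132, 0]) cube([34, 34, 355]);
translate([388, 132, 0]) cube([34, 34, 355]);
translate([110, 411, 0]) cube([34, 34, 355]);
translate([388, 411, 0]) cube([34, 34, 355]);


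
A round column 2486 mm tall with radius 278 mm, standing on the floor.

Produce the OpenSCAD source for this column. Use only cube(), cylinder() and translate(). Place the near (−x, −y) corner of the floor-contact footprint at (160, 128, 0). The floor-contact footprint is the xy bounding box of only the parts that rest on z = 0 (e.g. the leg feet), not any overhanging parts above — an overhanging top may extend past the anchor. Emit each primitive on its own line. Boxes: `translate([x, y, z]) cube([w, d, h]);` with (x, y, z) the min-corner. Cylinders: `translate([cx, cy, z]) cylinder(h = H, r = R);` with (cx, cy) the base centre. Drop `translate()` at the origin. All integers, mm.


translate([438, 406, 0]) cylinder(h = 2486, r = 278);


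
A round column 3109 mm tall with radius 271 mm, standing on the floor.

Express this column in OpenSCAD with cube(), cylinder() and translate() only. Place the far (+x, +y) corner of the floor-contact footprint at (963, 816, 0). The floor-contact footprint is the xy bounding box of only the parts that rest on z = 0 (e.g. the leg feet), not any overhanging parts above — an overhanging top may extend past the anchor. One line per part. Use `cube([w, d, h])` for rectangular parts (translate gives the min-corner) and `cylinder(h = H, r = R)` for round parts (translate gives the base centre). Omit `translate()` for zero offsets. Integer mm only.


translate([692, 545, 0]) cylinder(h = 3109, r = 271);


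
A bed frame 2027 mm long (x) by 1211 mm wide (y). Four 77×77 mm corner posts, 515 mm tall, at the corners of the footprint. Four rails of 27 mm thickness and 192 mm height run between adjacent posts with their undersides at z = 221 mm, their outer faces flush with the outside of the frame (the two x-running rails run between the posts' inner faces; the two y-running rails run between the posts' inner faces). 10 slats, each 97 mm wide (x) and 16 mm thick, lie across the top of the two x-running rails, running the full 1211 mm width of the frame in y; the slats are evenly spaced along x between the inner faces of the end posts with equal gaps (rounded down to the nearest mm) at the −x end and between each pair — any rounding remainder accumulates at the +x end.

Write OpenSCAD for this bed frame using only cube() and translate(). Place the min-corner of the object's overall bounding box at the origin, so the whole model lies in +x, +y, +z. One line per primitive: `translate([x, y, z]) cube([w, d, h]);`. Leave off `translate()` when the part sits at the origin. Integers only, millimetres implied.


cube([77, 77, 515]);
translate([0, 1134, 0]) cube([77, 77, 515]);
translate([1950, 0, 0]) cube([77, 77, 515]);
translate([1950, 1134, 0]) cube([77, 77, 515]);
translate([77, 0, 221]) cube([1873, 27, 192]);
translate([77, 1184, 221]) cube([1873, 27, 192]);
translate([0, 77, 221]) cube([27, 1057, 192]);
translate([2000, 77, 221]) cube([27, 1057, 192]);
translate([159, 0, 413]) cube([97, 1211, 16]);
translate([338, 0, 413]) cube([97, 1211, 16]);
translate([517, 0, 413]) cube([97, 1211, 16]);
translate([696, 0, 413]) cube([97, 1211, 16]);
translate([875, 0, 413]) cube([97, 1211, 16]);
translate([1054, 0, 413]) cube([97, 1211, 16]);
translate([1233, 0, 413]) cube([97, 1211, 16]);
translate([1412, 0, 413]) cube([97, 1211, 16]);
translate([1591, 0, 413]) cube([97, 1211, 16]);
translate([1770, 0, 413]) cube([97, 1211, 16]);


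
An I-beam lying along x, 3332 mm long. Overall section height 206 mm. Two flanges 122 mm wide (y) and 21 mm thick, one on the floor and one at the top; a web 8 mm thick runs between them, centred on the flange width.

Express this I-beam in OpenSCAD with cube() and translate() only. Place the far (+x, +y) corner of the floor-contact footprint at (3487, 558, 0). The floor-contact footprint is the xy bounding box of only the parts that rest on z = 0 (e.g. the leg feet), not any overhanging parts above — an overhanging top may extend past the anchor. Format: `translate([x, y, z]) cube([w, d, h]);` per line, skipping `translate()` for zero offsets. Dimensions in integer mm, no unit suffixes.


translate([155, 436, 0]) cube([3332, 122, 21]);
translate([155, 493, 21]) cube([3332, 8, 164]);
translate([155, 436, 185]) cube([3332, 122, 21]);


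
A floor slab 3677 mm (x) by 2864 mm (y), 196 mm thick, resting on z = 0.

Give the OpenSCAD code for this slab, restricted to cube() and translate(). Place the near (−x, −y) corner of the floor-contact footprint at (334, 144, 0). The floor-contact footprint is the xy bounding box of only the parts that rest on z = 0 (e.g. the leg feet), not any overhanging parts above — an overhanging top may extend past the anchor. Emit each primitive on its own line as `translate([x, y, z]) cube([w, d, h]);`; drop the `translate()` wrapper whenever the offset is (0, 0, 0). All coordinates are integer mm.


translate([334, 144, 0]) cube([3677, 2864, 196]);


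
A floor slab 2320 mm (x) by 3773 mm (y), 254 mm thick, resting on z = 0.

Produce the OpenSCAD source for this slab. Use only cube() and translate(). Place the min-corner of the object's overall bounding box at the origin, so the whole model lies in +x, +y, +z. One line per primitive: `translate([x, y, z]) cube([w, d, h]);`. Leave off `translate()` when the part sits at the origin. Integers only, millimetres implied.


cube([2320, 3773, 254]);


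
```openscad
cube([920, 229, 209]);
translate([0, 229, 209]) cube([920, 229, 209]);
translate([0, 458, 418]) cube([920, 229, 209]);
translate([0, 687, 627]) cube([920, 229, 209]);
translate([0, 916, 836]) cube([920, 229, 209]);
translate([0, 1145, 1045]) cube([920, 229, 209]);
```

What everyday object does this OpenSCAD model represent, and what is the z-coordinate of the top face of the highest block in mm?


A staircase. The total rise is 1254 mm.

6 identical blocks, each offset up and back from the previous — a staircase. Each step is 209 mm tall and there are 6 of them, so the total rise is 6 × 209 = 1254 mm.


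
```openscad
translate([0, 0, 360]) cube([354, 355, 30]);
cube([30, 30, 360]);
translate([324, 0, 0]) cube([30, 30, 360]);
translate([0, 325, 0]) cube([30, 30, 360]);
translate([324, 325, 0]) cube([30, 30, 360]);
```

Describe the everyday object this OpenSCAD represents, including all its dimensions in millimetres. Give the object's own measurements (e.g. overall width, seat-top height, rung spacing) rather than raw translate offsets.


A simple wooden stool: a rectangular seat 354 mm (x) by 355 mm (y), 30 mm thick, top face at z = 390 mm, on four square legs, each 30×30 mm in cross-section. The legs rest on z = 0, each flush with a corner of the seat.


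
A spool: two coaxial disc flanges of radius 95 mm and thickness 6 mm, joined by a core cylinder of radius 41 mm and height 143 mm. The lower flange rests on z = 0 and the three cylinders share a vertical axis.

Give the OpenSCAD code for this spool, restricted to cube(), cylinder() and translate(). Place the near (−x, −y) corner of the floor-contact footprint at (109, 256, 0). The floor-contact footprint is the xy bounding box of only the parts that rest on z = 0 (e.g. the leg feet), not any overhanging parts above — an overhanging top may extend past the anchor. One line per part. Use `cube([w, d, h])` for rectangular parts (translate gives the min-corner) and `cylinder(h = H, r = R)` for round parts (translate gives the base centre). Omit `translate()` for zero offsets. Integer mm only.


translate([204, 351, 0]) cylinder(h = 6, r = 95);
translate([204, 351, 6]) cylinder(h = 143, r = 41);
translate([204, 351, 149]) cylinder(h = 6, r = 95);


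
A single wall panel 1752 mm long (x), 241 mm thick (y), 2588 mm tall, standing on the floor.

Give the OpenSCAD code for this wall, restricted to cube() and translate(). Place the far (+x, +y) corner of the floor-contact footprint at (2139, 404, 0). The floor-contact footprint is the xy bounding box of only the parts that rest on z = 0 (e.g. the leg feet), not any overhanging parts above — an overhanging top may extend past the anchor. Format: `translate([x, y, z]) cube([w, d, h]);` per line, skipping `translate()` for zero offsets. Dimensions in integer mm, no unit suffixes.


translate([387, 163, 0]) cube([1752, 241, 2588]);


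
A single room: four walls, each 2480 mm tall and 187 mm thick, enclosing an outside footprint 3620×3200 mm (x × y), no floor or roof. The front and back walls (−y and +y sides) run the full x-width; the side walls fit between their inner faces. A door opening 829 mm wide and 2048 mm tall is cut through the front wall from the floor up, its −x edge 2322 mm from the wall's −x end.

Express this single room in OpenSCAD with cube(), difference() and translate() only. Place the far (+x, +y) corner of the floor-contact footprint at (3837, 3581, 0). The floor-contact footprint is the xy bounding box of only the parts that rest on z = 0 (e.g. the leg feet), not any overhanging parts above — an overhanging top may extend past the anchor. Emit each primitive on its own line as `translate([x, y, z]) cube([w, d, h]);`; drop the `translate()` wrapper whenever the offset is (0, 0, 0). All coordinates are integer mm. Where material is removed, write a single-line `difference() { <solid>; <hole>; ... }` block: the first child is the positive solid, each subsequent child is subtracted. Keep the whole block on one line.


difference() { translate([217, 381, 0]) cube([3620, 187, 2480]); translate([2539, 381, 0]) cube([829, 187, 2048]); }
translate([217, 3394, 0]) cube([3620, 187, 2480]);
translate([217, 568, 0]) cube([187, 2826, 2480]);
translate([3650, 568, 0]) cube([187, 2826, 2480]);


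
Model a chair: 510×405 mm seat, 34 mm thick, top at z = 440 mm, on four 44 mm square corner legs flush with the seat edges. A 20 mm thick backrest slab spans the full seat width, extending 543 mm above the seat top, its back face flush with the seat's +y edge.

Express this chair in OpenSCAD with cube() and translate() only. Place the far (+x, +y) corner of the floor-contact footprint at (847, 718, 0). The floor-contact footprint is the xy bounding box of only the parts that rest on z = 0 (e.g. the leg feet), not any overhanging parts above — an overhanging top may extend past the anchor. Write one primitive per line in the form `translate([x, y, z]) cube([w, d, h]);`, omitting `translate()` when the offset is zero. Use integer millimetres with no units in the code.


translate([337, 313, 406]) cube([510, 405, 34]);
translate([337, 313, 0]) cube([44, 44, 406]);
translate([803, 313, 0]) cube([44, 44, 406]);
translate([337, 674, 0]) cube([44, 44, 406]);
translate([803, 674, 0]) cube([44, 44, 406]);
translate([337, 698, 440]) cube([510, 20, 543]);


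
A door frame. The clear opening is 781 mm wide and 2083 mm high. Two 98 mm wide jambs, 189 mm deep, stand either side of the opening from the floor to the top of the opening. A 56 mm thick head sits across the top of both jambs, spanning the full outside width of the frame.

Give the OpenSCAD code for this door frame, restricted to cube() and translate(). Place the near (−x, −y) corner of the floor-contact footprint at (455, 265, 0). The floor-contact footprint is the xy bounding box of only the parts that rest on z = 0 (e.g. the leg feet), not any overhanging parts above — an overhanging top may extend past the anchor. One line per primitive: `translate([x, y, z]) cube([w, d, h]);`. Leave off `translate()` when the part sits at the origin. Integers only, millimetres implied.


translate([455, 265, 0]) cube([98, 189, 2083]);
translate([1334, 265, 0]) cube([98, 189, 2083]);
translate([455, 265, 2083]) cube([977, 189, 56]);


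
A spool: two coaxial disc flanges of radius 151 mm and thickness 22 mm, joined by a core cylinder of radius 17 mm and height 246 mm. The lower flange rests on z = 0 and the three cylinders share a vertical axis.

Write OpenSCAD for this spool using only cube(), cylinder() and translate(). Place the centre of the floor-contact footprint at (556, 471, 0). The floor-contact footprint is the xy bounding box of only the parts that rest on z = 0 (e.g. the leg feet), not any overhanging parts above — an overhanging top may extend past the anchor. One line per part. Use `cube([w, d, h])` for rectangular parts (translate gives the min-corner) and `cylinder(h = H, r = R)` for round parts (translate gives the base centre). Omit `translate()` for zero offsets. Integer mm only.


translate([556, 471, 0]) cylinder(h = 22, r = 151);
translate([556, 471, 22]) cylinder(h = 246, r = 17);
translate([556, 471, 268]) cylinder(h = 22, r = 151);


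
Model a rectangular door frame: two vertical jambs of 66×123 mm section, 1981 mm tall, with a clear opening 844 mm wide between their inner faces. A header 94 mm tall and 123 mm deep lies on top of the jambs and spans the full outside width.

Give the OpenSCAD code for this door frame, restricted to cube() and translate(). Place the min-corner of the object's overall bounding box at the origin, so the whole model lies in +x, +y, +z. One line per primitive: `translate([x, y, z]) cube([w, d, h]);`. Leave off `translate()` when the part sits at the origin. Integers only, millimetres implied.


cube([66, 123, 1981]);
translate([910, 0, 0]) cube([66, 123, 1981]);
translate([0, 0, 1981]) cube([976, 123, 94]);


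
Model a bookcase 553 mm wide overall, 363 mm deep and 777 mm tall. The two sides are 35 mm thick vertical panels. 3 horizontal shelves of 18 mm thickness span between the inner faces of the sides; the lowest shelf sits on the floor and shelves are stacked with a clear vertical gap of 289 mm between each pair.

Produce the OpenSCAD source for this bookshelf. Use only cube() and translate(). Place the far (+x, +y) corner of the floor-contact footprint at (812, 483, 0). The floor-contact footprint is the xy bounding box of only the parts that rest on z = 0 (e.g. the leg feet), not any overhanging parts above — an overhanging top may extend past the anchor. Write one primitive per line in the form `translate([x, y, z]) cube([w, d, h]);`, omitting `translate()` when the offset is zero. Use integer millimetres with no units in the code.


translate([259, 120, 0]) cube([35, 363, 777]);
translate([777, 120, 0]) cube([35, 363, 777]);
translate([294, 120, 0]) cube([483, 363, 18]);
translate([294, 120, 307]) cube([483, 363, 18]);
translate([294, 120, 614]) cube([483, 363, 18]);


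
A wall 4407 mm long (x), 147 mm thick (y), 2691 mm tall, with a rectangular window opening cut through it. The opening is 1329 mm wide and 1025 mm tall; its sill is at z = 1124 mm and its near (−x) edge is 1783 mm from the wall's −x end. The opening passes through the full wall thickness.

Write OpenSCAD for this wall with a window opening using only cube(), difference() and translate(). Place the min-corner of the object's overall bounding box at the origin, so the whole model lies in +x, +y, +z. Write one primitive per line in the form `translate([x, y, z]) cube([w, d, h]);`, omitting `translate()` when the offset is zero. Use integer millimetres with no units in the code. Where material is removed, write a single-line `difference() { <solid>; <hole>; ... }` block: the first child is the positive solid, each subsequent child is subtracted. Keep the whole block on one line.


difference() { cube([4407, 147, 2691]); translate([1783, 0, 1124]) cube([1329, 147, 1025]); }


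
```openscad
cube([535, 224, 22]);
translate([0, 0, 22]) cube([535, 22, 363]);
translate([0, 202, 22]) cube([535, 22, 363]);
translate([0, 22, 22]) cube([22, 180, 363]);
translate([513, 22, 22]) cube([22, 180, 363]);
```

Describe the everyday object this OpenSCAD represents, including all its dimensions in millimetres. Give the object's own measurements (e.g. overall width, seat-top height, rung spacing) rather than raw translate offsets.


An open-topped rectangular box: outside dimensions 535×224×385 mm, with a uniform wall and base thickness of 22 mm. The base is a full 535×224 slab on the floor; four walls sit on top of the base. The front and back walls (the −y and +y sides) span the full width; the two side walls fit between them.


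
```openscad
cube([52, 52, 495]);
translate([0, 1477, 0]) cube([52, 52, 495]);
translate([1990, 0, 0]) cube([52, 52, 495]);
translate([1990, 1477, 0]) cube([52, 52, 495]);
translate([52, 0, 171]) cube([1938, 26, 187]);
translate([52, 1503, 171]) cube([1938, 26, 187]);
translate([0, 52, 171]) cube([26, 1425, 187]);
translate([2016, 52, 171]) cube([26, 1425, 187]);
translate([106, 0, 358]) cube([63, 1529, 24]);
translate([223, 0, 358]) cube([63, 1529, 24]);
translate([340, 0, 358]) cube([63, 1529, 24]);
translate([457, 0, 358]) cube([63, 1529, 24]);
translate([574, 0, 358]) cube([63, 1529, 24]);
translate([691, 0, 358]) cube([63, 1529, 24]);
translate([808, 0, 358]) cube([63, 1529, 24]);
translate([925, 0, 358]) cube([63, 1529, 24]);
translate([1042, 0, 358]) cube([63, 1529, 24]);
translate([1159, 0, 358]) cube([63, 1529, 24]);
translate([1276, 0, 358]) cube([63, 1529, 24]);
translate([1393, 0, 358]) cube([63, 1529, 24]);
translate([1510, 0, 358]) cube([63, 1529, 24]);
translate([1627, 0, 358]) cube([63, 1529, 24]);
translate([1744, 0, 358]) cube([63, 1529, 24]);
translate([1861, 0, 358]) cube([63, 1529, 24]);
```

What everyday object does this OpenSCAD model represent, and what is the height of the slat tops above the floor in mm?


A bed frame. The slat-top height is 382 mm.

Four posts, four rails, and a row of slats — a bed frame. Slats sit on the rails at z = 171 + 187 = 358; with slat thickness 24, the top is 382 mm.


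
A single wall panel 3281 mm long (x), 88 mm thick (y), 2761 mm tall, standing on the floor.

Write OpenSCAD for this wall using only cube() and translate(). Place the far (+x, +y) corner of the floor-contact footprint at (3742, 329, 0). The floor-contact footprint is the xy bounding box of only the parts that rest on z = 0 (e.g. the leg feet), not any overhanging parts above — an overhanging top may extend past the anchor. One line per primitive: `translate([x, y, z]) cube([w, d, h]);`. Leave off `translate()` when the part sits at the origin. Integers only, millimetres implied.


translate([461, 241, 0]) cube([3281, 88, 2761]);


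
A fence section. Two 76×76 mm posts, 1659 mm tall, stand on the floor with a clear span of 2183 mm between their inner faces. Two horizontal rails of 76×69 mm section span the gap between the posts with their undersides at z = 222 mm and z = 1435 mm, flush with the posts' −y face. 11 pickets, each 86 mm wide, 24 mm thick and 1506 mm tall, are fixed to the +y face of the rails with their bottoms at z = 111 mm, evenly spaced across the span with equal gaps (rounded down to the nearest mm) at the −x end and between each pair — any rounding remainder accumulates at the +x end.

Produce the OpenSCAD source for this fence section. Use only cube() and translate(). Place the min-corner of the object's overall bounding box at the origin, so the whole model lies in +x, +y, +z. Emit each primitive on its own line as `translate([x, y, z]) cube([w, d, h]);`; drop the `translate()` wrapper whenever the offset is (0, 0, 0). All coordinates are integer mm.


cube([76, 76, 1659]);
translate([2259, 0, 0]) cube([76, 76, 1659]);
translate([76, 0, 222]) cube([2183, 76, 69]);
translate([76, 0, 1435]) cube([2183, 76, 69]);
translate([179, 76, 111]) cube([86, 24, 1506]);
translate([368, 76, 111]) cube([86, 24, 1506]);
translate([557, 76, 111]) cube([86, 24, 1506]);
translate([746, 76, 111]) cube([86, 24, 1506]);
translate([935, 76, 111]) cube([86, 24, 1506]);
translate([1124, 76, 111]) cube([86, 24, 1506]);
translate([1313, 76, 111]) cube([86, 24, 1506]);
translate([1502, 76, 111]) cube([86, 24, 1506]);
translate([1691, 76, 111]) cube([86, 24, 1506]);
translate([1880, 76, 111]) cube([86, 24, 1506]);
translate([2069, 76, 111]) cube([86, 24, 1506]);


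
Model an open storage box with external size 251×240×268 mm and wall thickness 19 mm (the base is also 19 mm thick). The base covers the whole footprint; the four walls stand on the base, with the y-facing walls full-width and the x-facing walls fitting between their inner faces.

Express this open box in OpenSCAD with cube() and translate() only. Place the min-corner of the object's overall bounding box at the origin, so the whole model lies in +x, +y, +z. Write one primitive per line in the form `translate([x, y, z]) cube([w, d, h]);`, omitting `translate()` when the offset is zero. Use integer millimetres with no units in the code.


cube([251, 240, 19]);
translate([0, 0, 19]) cube([251, 19, 249]);
translate([0, 221, 19]) cube([251, 19, 249]);
translate([0, 19, 19]) cube([19, 202, 249]);
translate([232, 19, 19]) cube([19, 202, 249]);
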